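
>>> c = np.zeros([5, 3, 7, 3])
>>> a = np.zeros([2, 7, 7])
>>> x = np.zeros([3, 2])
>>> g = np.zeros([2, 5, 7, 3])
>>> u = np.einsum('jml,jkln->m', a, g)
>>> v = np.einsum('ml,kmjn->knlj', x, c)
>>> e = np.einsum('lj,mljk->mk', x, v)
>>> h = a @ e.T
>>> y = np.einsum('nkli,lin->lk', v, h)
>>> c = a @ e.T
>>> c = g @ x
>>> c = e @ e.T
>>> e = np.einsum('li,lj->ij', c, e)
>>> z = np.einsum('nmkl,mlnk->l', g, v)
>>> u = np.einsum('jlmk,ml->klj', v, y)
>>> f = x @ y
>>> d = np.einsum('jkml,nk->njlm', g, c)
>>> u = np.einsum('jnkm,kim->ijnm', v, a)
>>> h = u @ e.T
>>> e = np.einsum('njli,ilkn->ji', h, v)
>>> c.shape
(5, 5)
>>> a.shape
(2, 7, 7)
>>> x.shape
(3, 2)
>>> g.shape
(2, 5, 7, 3)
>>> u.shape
(7, 5, 3, 7)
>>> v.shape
(5, 3, 2, 7)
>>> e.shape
(5, 5)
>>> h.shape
(7, 5, 3, 5)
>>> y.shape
(2, 3)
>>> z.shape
(3,)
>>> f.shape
(3, 3)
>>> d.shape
(5, 2, 3, 7)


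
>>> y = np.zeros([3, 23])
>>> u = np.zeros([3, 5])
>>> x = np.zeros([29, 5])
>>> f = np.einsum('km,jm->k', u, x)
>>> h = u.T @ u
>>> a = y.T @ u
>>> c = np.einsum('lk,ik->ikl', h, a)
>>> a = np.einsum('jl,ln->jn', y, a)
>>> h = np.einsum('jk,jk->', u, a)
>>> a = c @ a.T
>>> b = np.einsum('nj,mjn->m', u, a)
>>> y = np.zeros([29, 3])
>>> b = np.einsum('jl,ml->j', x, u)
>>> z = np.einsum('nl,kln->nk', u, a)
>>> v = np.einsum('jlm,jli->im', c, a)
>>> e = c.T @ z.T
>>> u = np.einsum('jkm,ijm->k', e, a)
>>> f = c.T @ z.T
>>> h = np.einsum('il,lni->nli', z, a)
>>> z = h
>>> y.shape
(29, 3)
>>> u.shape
(5,)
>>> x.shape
(29, 5)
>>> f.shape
(5, 5, 3)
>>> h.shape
(5, 23, 3)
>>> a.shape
(23, 5, 3)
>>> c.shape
(23, 5, 5)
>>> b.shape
(29,)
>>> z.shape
(5, 23, 3)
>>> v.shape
(3, 5)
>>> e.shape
(5, 5, 3)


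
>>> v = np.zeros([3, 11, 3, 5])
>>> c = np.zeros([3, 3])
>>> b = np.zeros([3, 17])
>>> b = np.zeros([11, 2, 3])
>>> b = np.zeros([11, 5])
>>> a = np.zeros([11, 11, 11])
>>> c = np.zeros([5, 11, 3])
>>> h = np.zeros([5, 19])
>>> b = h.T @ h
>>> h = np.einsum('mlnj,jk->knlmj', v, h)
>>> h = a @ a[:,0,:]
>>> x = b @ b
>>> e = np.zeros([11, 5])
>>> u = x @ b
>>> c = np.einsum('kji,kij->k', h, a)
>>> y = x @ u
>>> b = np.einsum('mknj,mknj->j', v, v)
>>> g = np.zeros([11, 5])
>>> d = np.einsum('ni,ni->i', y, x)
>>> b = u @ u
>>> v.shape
(3, 11, 3, 5)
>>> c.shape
(11,)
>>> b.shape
(19, 19)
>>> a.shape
(11, 11, 11)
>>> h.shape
(11, 11, 11)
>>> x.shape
(19, 19)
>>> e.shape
(11, 5)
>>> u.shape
(19, 19)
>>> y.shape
(19, 19)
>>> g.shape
(11, 5)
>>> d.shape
(19,)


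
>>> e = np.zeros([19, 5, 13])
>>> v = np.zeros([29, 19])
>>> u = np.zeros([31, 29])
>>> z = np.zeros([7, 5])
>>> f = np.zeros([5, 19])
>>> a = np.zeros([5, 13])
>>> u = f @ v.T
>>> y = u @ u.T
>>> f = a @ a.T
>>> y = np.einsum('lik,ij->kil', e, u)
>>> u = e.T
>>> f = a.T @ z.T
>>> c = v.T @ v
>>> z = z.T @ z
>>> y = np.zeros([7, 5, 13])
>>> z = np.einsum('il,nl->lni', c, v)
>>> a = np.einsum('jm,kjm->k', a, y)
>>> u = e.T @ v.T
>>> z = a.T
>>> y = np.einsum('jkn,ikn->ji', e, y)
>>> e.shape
(19, 5, 13)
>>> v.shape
(29, 19)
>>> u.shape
(13, 5, 29)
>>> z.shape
(7,)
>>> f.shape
(13, 7)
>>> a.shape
(7,)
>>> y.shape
(19, 7)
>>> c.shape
(19, 19)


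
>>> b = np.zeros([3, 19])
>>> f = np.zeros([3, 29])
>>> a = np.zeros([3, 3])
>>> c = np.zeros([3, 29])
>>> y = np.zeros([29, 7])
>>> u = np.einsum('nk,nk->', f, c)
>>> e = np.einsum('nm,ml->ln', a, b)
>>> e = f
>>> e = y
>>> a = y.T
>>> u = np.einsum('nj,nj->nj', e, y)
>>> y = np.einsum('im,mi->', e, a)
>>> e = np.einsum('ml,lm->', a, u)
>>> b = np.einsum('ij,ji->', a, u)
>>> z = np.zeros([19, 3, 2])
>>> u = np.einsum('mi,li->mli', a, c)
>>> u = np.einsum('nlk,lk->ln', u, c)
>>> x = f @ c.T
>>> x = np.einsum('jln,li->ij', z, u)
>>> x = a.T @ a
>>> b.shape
()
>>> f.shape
(3, 29)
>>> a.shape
(7, 29)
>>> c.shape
(3, 29)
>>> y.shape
()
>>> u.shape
(3, 7)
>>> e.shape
()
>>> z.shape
(19, 3, 2)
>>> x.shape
(29, 29)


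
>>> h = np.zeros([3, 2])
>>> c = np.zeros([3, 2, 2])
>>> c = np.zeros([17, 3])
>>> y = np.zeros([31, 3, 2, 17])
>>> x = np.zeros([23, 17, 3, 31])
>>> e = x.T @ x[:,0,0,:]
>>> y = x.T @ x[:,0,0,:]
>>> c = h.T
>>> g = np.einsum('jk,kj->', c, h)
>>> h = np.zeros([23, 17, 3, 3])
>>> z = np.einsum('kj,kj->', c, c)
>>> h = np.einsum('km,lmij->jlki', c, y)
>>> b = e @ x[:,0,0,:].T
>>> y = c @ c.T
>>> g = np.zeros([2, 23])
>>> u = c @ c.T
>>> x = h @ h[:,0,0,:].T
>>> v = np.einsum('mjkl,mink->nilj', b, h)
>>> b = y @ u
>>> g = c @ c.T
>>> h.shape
(31, 31, 2, 17)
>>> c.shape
(2, 3)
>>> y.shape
(2, 2)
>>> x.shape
(31, 31, 2, 31)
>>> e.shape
(31, 3, 17, 31)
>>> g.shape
(2, 2)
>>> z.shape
()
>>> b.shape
(2, 2)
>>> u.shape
(2, 2)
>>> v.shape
(2, 31, 23, 3)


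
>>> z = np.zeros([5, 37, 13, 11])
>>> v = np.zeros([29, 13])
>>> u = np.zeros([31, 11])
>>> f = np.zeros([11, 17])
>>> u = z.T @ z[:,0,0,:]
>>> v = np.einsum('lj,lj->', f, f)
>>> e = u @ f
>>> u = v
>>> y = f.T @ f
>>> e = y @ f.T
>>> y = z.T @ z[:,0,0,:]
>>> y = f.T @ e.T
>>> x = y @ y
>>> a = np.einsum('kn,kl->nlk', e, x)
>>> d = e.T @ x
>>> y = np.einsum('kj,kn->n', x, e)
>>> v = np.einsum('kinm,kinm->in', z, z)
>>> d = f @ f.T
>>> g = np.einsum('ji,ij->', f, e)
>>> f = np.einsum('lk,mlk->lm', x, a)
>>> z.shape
(5, 37, 13, 11)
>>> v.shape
(37, 13)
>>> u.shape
()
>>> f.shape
(17, 11)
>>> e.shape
(17, 11)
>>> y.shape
(11,)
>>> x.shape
(17, 17)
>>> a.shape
(11, 17, 17)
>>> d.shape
(11, 11)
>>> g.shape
()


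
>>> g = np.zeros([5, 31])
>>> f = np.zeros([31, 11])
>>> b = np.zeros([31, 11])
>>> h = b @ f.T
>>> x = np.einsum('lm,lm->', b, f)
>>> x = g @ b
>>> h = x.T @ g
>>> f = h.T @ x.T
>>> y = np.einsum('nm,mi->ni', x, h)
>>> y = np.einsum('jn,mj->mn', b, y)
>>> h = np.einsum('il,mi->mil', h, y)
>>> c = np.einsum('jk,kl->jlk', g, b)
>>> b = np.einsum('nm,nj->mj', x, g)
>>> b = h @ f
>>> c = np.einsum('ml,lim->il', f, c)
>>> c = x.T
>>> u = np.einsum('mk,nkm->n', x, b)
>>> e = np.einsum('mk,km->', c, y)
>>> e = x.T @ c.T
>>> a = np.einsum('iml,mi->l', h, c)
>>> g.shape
(5, 31)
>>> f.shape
(31, 5)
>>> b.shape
(5, 11, 5)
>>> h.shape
(5, 11, 31)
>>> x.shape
(5, 11)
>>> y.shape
(5, 11)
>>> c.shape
(11, 5)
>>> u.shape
(5,)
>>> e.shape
(11, 11)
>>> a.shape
(31,)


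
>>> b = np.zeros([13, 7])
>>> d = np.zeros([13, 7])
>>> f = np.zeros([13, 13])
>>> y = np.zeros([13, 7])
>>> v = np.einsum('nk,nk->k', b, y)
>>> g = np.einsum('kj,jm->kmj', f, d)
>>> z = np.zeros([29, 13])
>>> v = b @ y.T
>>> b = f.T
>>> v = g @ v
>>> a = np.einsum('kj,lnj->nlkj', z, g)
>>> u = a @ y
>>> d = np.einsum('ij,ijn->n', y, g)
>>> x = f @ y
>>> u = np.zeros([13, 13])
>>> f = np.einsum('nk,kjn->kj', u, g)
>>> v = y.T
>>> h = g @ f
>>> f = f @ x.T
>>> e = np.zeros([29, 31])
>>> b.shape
(13, 13)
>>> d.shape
(13,)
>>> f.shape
(13, 13)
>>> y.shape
(13, 7)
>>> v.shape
(7, 13)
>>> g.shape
(13, 7, 13)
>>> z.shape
(29, 13)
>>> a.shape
(7, 13, 29, 13)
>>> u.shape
(13, 13)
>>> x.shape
(13, 7)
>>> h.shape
(13, 7, 7)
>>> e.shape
(29, 31)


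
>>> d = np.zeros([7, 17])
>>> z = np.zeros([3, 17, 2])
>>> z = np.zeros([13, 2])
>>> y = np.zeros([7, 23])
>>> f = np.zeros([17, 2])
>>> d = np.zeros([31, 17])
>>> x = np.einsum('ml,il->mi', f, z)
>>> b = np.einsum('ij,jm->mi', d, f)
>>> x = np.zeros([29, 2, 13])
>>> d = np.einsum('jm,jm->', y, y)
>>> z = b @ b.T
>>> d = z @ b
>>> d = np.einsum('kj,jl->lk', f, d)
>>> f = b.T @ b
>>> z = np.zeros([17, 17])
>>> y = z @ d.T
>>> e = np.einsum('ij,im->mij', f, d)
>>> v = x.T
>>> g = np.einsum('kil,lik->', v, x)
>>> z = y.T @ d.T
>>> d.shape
(31, 17)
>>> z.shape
(31, 31)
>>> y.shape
(17, 31)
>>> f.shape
(31, 31)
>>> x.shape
(29, 2, 13)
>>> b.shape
(2, 31)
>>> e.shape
(17, 31, 31)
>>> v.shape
(13, 2, 29)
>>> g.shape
()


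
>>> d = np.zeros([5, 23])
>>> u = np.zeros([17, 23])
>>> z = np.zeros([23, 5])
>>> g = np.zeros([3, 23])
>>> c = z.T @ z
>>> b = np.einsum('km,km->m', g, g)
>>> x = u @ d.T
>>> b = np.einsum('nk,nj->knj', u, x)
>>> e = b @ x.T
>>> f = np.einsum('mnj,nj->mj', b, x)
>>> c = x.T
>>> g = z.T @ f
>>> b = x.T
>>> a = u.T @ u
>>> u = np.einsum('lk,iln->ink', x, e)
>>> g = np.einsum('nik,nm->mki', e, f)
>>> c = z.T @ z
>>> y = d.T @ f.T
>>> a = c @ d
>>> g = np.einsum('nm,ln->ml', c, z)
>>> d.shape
(5, 23)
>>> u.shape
(23, 17, 5)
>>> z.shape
(23, 5)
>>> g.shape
(5, 23)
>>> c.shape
(5, 5)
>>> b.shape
(5, 17)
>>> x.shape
(17, 5)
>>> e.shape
(23, 17, 17)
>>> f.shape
(23, 5)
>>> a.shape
(5, 23)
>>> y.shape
(23, 23)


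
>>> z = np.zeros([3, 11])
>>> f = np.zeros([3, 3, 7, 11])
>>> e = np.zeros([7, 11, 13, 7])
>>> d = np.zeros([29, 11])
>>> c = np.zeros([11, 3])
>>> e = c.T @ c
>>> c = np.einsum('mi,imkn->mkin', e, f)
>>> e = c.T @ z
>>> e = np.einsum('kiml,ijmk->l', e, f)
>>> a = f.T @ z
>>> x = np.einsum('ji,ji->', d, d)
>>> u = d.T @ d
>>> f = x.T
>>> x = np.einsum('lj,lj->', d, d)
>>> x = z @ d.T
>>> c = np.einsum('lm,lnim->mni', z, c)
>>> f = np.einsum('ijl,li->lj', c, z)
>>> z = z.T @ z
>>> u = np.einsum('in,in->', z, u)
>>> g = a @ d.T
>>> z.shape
(11, 11)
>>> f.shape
(3, 7)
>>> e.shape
(11,)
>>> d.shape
(29, 11)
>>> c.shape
(11, 7, 3)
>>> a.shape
(11, 7, 3, 11)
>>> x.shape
(3, 29)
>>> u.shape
()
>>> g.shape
(11, 7, 3, 29)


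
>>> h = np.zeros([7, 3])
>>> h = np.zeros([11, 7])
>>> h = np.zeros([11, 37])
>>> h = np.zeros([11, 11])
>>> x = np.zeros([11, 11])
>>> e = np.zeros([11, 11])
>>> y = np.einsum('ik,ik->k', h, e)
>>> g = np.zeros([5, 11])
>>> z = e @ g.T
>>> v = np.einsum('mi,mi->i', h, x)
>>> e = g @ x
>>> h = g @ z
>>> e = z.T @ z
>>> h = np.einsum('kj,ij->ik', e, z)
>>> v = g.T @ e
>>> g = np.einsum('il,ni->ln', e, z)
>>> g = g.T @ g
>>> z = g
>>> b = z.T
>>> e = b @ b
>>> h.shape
(11, 5)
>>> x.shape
(11, 11)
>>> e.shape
(11, 11)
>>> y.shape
(11,)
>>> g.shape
(11, 11)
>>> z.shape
(11, 11)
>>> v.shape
(11, 5)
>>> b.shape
(11, 11)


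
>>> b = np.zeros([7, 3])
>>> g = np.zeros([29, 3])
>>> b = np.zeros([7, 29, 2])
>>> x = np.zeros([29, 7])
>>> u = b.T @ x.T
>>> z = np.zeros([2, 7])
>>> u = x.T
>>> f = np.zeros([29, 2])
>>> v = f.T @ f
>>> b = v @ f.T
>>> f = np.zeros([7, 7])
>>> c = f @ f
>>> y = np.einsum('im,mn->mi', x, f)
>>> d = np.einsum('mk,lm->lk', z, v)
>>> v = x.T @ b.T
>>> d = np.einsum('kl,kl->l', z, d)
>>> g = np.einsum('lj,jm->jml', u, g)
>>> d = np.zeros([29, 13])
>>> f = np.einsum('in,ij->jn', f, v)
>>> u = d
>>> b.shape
(2, 29)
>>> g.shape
(29, 3, 7)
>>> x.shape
(29, 7)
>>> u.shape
(29, 13)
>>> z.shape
(2, 7)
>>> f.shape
(2, 7)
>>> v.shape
(7, 2)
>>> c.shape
(7, 7)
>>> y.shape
(7, 29)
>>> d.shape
(29, 13)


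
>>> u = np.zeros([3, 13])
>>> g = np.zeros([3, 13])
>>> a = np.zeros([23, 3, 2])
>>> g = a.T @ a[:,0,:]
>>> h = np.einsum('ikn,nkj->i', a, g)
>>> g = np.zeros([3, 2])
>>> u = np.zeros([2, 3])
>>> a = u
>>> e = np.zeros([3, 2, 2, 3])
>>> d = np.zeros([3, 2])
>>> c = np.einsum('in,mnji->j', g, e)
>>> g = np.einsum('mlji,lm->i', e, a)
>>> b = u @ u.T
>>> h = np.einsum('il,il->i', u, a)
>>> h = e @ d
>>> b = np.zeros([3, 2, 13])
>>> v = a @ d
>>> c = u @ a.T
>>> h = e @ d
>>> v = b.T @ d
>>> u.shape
(2, 3)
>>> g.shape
(3,)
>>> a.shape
(2, 3)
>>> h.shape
(3, 2, 2, 2)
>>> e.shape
(3, 2, 2, 3)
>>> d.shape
(3, 2)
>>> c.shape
(2, 2)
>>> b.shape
(3, 2, 13)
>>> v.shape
(13, 2, 2)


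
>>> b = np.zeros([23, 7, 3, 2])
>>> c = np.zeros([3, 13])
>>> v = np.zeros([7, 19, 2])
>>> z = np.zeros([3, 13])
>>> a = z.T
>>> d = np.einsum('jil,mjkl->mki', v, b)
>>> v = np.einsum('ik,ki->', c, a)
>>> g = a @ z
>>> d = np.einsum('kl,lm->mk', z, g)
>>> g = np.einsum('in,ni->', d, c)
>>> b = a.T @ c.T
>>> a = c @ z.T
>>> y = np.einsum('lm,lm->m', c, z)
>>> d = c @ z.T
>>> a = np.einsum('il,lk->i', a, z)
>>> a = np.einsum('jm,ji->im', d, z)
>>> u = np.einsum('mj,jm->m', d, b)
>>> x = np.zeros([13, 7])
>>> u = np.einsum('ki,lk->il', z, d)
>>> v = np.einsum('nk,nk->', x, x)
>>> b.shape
(3, 3)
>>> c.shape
(3, 13)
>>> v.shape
()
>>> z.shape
(3, 13)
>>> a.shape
(13, 3)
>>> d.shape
(3, 3)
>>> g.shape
()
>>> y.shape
(13,)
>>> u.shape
(13, 3)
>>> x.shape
(13, 7)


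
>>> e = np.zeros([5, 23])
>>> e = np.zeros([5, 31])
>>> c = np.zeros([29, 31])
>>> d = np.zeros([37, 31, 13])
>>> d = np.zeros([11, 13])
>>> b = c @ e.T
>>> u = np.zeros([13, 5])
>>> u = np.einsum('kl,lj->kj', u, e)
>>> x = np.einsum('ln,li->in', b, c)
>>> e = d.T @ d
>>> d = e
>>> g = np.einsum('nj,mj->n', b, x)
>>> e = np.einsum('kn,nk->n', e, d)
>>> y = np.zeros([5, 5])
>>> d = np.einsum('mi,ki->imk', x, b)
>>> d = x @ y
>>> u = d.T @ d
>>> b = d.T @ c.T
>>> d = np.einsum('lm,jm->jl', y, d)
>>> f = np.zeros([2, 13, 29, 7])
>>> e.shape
(13,)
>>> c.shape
(29, 31)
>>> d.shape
(31, 5)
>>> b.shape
(5, 29)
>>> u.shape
(5, 5)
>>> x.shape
(31, 5)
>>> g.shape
(29,)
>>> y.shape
(5, 5)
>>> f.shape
(2, 13, 29, 7)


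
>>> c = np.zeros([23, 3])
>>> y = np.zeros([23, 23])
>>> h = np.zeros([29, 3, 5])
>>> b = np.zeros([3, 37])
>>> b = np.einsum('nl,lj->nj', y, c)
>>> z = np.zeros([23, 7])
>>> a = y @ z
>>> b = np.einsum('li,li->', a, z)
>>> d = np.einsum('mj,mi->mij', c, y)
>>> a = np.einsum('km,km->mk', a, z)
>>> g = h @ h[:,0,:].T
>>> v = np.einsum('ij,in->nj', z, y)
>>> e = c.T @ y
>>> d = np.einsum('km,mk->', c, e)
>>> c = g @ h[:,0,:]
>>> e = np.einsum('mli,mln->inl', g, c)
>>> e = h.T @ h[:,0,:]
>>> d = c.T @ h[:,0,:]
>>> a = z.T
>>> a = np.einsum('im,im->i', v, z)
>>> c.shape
(29, 3, 5)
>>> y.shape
(23, 23)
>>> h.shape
(29, 3, 5)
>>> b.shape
()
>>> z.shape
(23, 7)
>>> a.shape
(23,)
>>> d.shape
(5, 3, 5)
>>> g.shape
(29, 3, 29)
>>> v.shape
(23, 7)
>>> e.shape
(5, 3, 5)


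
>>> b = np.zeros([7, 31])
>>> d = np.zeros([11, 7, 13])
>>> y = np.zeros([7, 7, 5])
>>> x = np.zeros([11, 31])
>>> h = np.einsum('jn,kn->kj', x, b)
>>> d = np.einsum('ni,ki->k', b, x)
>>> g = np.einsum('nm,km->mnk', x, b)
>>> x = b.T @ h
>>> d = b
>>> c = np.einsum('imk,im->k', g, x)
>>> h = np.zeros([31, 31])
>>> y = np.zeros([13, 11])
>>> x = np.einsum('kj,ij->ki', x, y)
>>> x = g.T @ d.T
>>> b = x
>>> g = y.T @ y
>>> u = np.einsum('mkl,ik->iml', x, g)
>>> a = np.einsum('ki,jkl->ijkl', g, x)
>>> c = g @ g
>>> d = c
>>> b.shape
(7, 11, 7)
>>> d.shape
(11, 11)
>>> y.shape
(13, 11)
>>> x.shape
(7, 11, 7)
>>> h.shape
(31, 31)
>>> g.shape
(11, 11)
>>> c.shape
(11, 11)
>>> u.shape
(11, 7, 7)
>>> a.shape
(11, 7, 11, 7)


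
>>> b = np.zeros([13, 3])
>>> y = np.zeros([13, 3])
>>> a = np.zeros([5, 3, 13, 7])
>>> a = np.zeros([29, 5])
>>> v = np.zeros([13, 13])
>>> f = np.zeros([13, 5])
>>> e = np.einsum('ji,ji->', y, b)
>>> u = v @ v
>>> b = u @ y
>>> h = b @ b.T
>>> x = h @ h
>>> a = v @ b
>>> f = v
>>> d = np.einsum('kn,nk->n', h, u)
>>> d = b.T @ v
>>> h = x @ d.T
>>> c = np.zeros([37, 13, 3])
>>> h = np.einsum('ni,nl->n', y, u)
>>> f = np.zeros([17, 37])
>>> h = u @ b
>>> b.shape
(13, 3)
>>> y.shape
(13, 3)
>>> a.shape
(13, 3)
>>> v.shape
(13, 13)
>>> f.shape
(17, 37)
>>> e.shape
()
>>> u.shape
(13, 13)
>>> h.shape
(13, 3)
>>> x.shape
(13, 13)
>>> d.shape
(3, 13)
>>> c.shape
(37, 13, 3)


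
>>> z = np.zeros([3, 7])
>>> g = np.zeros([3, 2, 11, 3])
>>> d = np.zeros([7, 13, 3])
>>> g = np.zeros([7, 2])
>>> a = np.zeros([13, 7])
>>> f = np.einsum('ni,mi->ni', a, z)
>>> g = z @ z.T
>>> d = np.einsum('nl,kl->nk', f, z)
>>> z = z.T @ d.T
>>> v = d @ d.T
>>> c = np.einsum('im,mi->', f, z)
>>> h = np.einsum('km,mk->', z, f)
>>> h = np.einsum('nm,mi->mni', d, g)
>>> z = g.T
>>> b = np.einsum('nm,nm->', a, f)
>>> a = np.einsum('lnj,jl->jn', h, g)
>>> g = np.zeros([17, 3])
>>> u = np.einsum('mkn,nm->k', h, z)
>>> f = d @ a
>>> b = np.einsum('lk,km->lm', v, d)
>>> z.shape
(3, 3)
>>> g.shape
(17, 3)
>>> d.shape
(13, 3)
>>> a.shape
(3, 13)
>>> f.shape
(13, 13)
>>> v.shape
(13, 13)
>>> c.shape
()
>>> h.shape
(3, 13, 3)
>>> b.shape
(13, 3)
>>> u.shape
(13,)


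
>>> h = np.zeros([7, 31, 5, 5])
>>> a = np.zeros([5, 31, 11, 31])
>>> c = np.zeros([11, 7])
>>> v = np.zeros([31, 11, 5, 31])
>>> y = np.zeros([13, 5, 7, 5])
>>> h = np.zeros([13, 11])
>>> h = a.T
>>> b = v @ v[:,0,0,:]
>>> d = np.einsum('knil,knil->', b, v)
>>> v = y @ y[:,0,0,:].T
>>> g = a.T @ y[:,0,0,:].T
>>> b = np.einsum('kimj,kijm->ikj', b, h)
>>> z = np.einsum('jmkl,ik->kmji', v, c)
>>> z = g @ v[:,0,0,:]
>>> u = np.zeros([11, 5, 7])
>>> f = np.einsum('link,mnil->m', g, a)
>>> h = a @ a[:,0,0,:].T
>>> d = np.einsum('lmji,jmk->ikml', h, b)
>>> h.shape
(5, 31, 11, 5)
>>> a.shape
(5, 31, 11, 31)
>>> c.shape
(11, 7)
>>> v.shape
(13, 5, 7, 13)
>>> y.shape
(13, 5, 7, 5)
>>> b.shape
(11, 31, 31)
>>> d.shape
(5, 31, 31, 5)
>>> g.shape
(31, 11, 31, 13)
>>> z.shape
(31, 11, 31, 13)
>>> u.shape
(11, 5, 7)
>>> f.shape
(5,)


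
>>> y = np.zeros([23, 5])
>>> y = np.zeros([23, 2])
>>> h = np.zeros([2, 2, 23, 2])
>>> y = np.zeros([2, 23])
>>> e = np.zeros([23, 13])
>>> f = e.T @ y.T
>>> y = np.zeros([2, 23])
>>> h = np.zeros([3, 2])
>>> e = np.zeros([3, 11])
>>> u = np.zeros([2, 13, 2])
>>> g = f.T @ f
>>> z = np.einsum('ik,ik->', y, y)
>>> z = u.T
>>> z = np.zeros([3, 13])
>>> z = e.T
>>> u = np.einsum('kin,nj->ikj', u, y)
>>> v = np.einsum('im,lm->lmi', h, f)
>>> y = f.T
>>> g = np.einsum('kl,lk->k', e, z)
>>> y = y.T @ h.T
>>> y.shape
(13, 3)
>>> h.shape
(3, 2)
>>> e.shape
(3, 11)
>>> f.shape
(13, 2)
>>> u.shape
(13, 2, 23)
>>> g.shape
(3,)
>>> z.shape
(11, 3)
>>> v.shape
(13, 2, 3)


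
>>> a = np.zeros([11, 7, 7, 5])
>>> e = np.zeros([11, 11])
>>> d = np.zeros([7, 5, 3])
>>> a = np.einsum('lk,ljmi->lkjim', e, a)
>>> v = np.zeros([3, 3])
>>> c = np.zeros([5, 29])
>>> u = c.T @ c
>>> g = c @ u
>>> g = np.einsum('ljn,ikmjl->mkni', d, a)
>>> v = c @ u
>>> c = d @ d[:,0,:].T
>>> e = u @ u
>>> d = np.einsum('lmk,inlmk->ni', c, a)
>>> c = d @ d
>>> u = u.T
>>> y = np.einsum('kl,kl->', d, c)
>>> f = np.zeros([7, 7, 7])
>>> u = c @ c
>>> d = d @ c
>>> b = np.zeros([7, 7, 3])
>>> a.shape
(11, 11, 7, 5, 7)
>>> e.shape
(29, 29)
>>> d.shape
(11, 11)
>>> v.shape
(5, 29)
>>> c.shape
(11, 11)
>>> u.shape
(11, 11)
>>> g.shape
(7, 11, 3, 11)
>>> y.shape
()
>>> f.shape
(7, 7, 7)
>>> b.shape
(7, 7, 3)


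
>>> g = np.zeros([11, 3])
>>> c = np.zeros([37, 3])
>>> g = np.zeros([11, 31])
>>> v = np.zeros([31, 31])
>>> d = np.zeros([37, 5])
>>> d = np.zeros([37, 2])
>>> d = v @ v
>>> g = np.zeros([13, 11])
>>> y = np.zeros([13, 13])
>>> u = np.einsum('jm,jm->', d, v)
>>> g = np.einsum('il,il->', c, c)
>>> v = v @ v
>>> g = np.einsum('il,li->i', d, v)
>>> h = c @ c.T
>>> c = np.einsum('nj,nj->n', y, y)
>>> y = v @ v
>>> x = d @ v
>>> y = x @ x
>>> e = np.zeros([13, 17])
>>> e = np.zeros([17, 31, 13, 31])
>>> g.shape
(31,)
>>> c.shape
(13,)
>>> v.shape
(31, 31)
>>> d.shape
(31, 31)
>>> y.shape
(31, 31)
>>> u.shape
()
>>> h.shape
(37, 37)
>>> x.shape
(31, 31)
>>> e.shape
(17, 31, 13, 31)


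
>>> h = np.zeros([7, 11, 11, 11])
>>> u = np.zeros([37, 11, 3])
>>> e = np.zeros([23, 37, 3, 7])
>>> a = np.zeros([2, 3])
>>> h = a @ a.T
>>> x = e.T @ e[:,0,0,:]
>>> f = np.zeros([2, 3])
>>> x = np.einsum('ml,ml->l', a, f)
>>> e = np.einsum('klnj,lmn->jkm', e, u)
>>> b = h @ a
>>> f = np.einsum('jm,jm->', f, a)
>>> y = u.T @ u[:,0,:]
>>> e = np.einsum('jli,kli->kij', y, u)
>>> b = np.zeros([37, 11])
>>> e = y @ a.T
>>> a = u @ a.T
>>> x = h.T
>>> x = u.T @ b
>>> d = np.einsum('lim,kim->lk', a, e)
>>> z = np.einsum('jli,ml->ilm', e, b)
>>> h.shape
(2, 2)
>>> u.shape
(37, 11, 3)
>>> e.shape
(3, 11, 2)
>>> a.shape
(37, 11, 2)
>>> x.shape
(3, 11, 11)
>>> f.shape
()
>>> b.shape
(37, 11)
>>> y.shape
(3, 11, 3)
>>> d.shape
(37, 3)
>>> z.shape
(2, 11, 37)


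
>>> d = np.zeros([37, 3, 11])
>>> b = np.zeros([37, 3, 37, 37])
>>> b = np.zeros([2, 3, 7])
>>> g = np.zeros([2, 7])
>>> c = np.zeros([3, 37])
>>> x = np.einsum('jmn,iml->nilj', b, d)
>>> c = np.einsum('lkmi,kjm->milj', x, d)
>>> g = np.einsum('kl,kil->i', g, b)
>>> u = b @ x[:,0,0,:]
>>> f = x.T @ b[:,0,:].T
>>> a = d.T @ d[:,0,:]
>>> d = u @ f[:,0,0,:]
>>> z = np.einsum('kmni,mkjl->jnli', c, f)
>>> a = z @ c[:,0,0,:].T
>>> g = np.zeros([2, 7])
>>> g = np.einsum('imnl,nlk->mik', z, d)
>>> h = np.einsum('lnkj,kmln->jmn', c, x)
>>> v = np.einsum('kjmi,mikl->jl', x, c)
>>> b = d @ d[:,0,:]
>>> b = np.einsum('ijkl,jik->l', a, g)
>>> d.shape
(2, 3, 2)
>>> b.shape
(11,)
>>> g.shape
(7, 37, 2)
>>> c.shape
(11, 2, 7, 3)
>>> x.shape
(7, 37, 11, 2)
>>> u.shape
(2, 3, 2)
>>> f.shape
(2, 11, 37, 2)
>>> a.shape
(37, 7, 2, 11)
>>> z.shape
(37, 7, 2, 3)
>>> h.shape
(3, 37, 2)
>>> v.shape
(37, 3)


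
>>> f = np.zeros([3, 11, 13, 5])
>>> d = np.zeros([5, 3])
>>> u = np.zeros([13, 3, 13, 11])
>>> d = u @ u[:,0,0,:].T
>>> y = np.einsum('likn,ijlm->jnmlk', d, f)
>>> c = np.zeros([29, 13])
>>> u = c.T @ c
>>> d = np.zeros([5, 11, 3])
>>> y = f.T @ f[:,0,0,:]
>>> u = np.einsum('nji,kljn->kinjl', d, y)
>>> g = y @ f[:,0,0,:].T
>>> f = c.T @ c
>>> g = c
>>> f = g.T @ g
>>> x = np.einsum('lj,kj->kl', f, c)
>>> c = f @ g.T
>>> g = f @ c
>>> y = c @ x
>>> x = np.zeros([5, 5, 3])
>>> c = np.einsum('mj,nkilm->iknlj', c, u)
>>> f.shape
(13, 13)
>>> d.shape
(5, 11, 3)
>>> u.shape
(5, 3, 5, 11, 13)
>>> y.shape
(13, 13)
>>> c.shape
(5, 3, 5, 11, 29)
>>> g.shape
(13, 29)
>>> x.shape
(5, 5, 3)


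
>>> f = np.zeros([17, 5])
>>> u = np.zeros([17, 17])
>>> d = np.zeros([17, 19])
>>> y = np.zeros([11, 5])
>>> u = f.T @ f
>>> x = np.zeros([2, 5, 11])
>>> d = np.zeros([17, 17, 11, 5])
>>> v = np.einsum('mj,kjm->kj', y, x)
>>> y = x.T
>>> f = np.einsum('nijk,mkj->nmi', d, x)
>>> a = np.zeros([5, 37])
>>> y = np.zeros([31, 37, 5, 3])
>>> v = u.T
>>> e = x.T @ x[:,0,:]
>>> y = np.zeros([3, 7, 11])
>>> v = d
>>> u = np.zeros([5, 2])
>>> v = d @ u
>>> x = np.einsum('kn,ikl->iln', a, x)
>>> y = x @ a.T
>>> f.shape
(17, 2, 17)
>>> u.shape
(5, 2)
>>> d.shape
(17, 17, 11, 5)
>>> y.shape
(2, 11, 5)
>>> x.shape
(2, 11, 37)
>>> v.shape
(17, 17, 11, 2)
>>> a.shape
(5, 37)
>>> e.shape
(11, 5, 11)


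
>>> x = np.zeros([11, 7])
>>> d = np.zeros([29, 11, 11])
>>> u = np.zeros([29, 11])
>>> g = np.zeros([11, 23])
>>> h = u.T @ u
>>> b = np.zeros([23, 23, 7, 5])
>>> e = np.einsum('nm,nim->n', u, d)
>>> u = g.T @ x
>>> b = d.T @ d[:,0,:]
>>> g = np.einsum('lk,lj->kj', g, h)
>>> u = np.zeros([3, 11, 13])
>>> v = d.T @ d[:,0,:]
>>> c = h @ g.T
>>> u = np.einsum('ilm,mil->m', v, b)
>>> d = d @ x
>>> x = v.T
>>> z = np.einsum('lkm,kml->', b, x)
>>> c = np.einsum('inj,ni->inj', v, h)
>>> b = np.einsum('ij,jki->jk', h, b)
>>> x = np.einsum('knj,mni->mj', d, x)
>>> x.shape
(11, 7)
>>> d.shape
(29, 11, 7)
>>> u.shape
(11,)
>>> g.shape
(23, 11)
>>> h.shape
(11, 11)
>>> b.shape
(11, 11)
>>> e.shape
(29,)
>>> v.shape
(11, 11, 11)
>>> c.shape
(11, 11, 11)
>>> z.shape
()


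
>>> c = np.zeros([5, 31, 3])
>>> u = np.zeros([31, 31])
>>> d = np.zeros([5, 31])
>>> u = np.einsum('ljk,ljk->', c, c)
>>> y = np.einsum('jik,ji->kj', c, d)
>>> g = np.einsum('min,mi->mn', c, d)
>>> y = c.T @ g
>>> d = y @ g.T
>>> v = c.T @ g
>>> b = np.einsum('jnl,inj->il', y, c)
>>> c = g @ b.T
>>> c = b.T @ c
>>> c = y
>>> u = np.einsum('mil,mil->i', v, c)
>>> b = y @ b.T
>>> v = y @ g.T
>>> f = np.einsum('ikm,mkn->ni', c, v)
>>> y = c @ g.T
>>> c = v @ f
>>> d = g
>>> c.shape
(3, 31, 3)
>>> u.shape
(31,)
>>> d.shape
(5, 3)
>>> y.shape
(3, 31, 5)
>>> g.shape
(5, 3)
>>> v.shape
(3, 31, 5)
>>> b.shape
(3, 31, 5)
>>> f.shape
(5, 3)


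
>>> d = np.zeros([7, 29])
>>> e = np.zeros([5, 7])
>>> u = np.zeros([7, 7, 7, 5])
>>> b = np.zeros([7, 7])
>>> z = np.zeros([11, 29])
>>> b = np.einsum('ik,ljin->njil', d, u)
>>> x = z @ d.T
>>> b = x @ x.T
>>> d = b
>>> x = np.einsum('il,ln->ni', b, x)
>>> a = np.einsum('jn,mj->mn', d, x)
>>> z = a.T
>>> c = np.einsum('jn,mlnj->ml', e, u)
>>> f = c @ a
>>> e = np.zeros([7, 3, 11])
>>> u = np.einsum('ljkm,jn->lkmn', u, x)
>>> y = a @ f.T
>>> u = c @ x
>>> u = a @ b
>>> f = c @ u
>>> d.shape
(11, 11)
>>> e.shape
(7, 3, 11)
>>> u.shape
(7, 11)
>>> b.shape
(11, 11)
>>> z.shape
(11, 7)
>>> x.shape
(7, 11)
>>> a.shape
(7, 11)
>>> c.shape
(7, 7)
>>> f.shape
(7, 11)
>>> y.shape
(7, 7)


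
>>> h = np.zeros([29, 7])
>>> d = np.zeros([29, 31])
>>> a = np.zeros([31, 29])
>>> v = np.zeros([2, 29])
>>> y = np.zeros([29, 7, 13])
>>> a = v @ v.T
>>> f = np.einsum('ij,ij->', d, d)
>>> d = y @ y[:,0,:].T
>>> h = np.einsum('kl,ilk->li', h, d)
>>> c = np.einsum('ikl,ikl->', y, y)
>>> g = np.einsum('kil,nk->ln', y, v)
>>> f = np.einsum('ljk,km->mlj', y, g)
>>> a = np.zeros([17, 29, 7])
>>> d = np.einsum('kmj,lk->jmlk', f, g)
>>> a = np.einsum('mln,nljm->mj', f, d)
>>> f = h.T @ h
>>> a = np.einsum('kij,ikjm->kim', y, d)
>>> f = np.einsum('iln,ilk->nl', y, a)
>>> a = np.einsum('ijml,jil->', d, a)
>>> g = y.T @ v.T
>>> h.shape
(7, 29)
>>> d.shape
(7, 29, 13, 2)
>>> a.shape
()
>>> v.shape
(2, 29)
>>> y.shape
(29, 7, 13)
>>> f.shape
(13, 7)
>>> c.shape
()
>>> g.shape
(13, 7, 2)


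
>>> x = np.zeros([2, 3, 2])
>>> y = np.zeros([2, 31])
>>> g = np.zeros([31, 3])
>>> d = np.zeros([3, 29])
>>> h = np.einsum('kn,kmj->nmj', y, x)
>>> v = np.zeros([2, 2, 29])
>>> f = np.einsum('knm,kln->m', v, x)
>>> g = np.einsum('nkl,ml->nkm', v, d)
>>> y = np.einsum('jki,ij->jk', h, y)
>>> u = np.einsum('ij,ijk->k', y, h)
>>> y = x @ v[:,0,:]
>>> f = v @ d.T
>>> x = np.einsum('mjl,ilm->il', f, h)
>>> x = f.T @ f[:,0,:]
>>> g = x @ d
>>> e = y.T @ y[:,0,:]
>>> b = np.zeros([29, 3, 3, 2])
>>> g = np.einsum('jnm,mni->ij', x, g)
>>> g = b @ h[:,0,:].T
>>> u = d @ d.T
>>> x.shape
(3, 2, 3)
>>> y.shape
(2, 3, 29)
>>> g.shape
(29, 3, 3, 31)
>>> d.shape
(3, 29)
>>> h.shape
(31, 3, 2)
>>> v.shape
(2, 2, 29)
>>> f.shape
(2, 2, 3)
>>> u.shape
(3, 3)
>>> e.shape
(29, 3, 29)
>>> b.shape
(29, 3, 3, 2)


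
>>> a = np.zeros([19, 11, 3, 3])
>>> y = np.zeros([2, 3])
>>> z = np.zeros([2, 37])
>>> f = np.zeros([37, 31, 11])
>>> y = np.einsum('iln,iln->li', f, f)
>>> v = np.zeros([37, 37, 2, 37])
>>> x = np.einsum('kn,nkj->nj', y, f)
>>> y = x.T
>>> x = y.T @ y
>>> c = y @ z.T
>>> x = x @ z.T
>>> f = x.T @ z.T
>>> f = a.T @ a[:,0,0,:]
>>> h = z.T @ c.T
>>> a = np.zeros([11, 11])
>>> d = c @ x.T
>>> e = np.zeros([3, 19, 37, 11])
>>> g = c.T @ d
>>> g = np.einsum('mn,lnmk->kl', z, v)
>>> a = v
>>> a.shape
(37, 37, 2, 37)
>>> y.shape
(11, 37)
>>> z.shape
(2, 37)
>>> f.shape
(3, 3, 11, 3)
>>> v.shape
(37, 37, 2, 37)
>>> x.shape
(37, 2)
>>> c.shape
(11, 2)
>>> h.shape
(37, 11)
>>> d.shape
(11, 37)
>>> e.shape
(3, 19, 37, 11)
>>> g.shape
(37, 37)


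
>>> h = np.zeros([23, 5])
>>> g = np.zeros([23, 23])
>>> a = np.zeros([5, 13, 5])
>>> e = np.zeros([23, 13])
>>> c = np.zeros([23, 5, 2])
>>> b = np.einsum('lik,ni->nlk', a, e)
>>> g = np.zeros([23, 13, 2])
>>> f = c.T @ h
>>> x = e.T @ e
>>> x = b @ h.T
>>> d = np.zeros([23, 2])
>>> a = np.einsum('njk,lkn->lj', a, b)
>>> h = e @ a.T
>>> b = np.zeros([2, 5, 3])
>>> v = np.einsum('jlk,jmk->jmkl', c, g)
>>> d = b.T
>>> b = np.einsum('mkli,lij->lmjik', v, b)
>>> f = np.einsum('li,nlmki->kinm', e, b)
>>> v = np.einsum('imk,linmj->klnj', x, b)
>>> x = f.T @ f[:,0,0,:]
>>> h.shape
(23, 23)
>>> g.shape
(23, 13, 2)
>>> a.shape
(23, 13)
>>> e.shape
(23, 13)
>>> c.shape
(23, 5, 2)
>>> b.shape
(2, 23, 3, 5, 13)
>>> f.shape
(5, 13, 2, 3)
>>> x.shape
(3, 2, 13, 3)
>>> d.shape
(3, 5, 2)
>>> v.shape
(23, 2, 3, 13)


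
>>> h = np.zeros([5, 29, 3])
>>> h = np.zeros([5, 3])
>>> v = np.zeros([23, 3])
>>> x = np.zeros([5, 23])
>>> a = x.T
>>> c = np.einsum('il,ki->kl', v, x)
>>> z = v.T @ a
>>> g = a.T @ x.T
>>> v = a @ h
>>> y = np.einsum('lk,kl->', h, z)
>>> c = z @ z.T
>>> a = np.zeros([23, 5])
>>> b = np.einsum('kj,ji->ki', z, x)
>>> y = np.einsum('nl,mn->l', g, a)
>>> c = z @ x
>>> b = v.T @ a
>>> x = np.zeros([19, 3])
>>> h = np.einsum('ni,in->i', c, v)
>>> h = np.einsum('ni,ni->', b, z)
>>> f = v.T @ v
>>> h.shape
()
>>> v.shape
(23, 3)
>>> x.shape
(19, 3)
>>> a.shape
(23, 5)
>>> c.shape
(3, 23)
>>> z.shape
(3, 5)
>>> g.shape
(5, 5)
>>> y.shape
(5,)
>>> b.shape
(3, 5)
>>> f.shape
(3, 3)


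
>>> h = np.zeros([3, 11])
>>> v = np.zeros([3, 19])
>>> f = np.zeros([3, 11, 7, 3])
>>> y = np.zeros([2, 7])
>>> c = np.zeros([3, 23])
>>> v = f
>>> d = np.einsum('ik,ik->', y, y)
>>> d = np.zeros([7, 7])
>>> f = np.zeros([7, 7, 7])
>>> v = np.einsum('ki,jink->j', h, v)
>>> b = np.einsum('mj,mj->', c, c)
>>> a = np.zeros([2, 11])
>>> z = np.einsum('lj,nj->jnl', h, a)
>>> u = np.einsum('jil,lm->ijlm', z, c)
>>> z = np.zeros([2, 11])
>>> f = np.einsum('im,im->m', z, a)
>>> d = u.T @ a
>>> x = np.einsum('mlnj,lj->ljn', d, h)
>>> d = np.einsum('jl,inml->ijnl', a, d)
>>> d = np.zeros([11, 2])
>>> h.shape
(3, 11)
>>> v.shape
(3,)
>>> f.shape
(11,)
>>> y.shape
(2, 7)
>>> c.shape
(3, 23)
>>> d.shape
(11, 2)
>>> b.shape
()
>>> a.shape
(2, 11)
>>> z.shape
(2, 11)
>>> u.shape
(2, 11, 3, 23)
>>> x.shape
(3, 11, 11)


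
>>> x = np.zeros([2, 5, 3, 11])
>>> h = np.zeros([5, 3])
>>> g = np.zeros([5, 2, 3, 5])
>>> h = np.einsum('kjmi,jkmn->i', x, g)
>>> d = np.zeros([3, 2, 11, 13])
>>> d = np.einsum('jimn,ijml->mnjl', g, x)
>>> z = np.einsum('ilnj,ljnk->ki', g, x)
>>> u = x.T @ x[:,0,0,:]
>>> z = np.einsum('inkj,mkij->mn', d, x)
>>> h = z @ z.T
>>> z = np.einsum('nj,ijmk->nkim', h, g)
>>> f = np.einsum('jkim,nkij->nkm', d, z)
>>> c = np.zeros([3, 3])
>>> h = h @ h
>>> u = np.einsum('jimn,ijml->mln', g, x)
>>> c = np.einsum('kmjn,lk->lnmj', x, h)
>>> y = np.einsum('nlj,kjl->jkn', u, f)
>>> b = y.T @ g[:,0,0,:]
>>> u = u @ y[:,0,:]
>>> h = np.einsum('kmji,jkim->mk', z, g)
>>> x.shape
(2, 5, 3, 11)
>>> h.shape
(5, 2)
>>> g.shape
(5, 2, 3, 5)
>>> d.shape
(3, 5, 5, 11)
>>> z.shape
(2, 5, 5, 3)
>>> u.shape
(3, 11, 3)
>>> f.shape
(2, 5, 11)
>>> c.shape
(2, 11, 5, 3)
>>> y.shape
(5, 2, 3)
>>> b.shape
(3, 2, 5)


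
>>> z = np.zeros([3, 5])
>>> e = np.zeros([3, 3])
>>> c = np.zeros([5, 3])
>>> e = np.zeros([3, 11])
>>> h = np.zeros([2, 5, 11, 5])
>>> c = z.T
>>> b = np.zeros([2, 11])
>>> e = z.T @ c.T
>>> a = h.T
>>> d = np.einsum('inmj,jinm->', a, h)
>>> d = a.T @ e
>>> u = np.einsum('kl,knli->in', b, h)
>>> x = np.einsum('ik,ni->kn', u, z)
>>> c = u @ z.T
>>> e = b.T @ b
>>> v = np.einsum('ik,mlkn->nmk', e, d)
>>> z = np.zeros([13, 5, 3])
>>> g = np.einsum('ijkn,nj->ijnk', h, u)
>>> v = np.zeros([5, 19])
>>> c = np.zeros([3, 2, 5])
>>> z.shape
(13, 5, 3)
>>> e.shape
(11, 11)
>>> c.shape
(3, 2, 5)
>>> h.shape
(2, 5, 11, 5)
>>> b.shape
(2, 11)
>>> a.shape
(5, 11, 5, 2)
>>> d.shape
(2, 5, 11, 5)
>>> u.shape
(5, 5)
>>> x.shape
(5, 3)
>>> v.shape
(5, 19)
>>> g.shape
(2, 5, 5, 11)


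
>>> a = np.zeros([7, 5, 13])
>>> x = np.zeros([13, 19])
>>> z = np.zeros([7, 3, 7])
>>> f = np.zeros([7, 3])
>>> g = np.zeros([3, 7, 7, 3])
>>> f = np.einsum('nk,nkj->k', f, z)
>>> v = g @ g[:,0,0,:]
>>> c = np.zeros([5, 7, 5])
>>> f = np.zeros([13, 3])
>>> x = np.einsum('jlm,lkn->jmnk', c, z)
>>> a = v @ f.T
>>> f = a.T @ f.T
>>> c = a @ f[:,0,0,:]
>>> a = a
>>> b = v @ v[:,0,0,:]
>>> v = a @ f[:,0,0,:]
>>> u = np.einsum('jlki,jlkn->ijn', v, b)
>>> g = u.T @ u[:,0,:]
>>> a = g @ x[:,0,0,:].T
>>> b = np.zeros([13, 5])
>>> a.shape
(3, 3, 5)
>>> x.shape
(5, 5, 7, 3)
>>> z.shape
(7, 3, 7)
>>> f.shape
(13, 7, 7, 13)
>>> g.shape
(3, 3, 3)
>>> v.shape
(3, 7, 7, 13)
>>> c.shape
(3, 7, 7, 13)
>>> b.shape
(13, 5)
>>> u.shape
(13, 3, 3)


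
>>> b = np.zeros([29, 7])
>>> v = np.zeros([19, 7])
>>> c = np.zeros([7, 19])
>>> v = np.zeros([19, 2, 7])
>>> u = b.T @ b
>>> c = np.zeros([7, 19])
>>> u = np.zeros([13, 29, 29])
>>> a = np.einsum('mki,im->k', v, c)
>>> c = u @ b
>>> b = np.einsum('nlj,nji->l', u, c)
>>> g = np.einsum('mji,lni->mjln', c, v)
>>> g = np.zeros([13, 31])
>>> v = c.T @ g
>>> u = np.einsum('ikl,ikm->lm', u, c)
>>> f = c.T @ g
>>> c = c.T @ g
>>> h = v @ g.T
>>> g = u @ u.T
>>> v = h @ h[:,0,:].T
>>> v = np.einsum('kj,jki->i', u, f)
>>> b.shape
(29,)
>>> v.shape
(31,)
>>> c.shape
(7, 29, 31)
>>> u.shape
(29, 7)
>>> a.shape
(2,)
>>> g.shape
(29, 29)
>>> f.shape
(7, 29, 31)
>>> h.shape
(7, 29, 13)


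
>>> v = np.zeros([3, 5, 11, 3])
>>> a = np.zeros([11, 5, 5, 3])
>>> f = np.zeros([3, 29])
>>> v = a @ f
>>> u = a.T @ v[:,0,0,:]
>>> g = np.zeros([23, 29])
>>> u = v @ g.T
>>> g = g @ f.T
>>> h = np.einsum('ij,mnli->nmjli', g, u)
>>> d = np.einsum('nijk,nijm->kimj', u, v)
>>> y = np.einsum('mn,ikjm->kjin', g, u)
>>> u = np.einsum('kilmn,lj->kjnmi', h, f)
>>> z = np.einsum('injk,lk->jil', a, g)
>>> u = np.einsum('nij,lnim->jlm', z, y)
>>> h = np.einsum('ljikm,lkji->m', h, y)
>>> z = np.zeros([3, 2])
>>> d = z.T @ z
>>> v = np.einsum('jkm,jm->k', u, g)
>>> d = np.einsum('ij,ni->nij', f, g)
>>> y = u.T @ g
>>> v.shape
(5,)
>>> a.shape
(11, 5, 5, 3)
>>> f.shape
(3, 29)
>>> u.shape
(23, 5, 3)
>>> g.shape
(23, 3)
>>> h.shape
(23,)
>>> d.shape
(23, 3, 29)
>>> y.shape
(3, 5, 3)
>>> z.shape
(3, 2)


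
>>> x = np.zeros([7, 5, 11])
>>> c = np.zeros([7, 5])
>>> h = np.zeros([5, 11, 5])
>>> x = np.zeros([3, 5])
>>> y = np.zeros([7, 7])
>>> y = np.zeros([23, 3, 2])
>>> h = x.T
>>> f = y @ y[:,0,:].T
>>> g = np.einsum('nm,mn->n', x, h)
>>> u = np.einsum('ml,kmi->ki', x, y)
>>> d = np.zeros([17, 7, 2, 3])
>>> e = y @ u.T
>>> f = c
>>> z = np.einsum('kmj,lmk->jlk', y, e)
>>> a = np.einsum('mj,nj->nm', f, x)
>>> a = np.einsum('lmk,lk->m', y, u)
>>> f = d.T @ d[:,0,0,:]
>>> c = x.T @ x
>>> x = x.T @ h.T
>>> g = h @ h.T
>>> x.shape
(5, 5)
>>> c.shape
(5, 5)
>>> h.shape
(5, 3)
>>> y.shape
(23, 3, 2)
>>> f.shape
(3, 2, 7, 3)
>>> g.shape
(5, 5)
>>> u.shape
(23, 2)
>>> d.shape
(17, 7, 2, 3)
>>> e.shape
(23, 3, 23)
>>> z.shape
(2, 23, 23)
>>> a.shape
(3,)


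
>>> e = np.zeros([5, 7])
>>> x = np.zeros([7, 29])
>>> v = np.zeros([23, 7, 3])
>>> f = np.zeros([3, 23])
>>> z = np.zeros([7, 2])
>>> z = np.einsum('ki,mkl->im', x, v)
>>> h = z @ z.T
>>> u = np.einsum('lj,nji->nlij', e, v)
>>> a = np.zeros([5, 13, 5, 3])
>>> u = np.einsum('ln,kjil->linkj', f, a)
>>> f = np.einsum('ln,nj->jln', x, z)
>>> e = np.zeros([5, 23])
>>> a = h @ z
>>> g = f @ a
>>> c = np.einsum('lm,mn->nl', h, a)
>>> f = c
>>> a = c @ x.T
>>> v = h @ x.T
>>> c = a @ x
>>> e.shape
(5, 23)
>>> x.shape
(7, 29)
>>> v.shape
(29, 7)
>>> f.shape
(23, 29)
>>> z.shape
(29, 23)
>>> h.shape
(29, 29)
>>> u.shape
(3, 5, 23, 5, 13)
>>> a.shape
(23, 7)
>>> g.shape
(23, 7, 23)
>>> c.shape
(23, 29)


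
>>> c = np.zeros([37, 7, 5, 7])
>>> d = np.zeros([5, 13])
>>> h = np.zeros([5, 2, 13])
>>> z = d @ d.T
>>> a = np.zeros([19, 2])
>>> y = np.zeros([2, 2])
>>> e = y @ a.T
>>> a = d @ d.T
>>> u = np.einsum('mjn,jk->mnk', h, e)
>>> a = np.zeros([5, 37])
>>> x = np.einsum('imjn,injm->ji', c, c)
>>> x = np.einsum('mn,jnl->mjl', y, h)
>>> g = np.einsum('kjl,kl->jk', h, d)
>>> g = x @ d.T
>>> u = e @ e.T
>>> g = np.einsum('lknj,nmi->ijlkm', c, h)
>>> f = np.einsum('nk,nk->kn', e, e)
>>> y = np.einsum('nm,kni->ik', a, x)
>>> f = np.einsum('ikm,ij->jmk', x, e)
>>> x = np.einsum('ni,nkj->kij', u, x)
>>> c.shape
(37, 7, 5, 7)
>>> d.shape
(5, 13)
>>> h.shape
(5, 2, 13)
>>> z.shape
(5, 5)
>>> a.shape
(5, 37)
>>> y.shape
(13, 2)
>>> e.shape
(2, 19)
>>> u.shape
(2, 2)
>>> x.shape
(5, 2, 13)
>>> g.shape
(13, 7, 37, 7, 2)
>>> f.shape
(19, 13, 5)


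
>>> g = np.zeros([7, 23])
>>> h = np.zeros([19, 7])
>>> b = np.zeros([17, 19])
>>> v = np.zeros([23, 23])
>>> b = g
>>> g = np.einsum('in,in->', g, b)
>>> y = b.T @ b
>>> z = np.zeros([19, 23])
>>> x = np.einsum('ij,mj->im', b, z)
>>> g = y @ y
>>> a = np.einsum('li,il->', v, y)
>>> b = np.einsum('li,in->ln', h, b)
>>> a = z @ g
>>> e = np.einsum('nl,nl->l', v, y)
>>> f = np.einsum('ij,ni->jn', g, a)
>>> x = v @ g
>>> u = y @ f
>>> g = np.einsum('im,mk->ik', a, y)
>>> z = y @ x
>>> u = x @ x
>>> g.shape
(19, 23)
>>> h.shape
(19, 7)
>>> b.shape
(19, 23)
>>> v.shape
(23, 23)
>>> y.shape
(23, 23)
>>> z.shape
(23, 23)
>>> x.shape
(23, 23)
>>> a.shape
(19, 23)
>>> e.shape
(23,)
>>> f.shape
(23, 19)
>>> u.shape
(23, 23)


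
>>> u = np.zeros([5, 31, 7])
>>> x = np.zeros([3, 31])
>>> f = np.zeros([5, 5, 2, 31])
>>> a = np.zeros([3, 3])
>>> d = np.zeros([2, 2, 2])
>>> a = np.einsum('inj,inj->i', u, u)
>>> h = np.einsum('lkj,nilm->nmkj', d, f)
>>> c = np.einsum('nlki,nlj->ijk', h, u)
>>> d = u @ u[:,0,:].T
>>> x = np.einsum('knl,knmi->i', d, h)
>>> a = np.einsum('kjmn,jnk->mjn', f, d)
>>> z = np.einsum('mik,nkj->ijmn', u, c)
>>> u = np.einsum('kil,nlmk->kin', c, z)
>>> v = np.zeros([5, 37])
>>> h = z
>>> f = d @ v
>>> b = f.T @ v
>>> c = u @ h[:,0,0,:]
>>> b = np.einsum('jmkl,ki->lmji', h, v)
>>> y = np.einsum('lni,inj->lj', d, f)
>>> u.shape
(2, 7, 31)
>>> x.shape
(2,)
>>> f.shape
(5, 31, 37)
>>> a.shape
(2, 5, 31)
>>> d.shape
(5, 31, 5)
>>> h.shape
(31, 2, 5, 2)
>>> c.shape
(2, 7, 2)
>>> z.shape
(31, 2, 5, 2)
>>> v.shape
(5, 37)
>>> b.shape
(2, 2, 31, 37)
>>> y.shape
(5, 37)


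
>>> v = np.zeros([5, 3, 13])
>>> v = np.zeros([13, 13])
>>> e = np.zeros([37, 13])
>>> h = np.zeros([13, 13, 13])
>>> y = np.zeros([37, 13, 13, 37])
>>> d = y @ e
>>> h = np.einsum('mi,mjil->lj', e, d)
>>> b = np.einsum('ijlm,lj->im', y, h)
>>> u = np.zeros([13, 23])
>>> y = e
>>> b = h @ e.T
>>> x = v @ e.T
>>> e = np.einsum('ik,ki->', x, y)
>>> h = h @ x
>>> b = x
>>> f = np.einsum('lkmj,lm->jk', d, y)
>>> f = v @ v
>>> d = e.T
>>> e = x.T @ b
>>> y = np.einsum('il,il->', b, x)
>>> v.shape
(13, 13)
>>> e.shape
(37, 37)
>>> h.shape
(13, 37)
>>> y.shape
()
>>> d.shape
()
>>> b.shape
(13, 37)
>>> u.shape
(13, 23)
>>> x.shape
(13, 37)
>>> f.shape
(13, 13)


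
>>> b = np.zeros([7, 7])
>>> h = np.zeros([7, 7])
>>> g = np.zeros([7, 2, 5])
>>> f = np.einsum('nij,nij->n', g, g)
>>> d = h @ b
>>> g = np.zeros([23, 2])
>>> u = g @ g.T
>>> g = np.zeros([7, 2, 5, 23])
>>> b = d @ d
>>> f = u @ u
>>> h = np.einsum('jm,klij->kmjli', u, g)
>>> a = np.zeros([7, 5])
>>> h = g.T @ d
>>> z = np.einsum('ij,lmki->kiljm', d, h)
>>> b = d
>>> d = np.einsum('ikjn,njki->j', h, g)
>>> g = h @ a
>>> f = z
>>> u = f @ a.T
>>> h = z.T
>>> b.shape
(7, 7)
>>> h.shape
(5, 7, 23, 7, 2)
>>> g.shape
(23, 5, 2, 5)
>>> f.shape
(2, 7, 23, 7, 5)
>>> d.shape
(2,)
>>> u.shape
(2, 7, 23, 7, 7)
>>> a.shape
(7, 5)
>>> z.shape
(2, 7, 23, 7, 5)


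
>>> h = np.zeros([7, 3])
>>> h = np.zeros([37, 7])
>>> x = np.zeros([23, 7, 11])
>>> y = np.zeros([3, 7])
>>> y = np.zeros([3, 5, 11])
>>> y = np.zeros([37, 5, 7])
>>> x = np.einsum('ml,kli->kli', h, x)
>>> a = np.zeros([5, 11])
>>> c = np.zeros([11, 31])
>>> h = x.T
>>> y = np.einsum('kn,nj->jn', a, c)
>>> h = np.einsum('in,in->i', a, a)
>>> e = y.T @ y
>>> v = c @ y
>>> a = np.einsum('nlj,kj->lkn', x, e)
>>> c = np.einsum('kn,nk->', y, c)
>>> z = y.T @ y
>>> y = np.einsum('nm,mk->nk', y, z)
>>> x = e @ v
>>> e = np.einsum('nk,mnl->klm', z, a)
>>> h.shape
(5,)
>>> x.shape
(11, 11)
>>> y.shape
(31, 11)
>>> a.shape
(7, 11, 23)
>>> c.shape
()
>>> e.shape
(11, 23, 7)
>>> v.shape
(11, 11)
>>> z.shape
(11, 11)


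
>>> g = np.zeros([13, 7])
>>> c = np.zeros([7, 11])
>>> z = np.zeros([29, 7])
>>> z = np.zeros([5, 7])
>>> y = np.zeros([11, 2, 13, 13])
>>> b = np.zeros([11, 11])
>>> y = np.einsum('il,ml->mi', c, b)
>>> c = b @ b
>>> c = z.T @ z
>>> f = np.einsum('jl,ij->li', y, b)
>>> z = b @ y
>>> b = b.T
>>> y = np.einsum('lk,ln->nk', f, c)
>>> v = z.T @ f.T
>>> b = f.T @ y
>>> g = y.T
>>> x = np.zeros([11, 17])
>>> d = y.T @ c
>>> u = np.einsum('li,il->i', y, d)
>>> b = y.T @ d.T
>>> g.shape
(11, 7)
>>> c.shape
(7, 7)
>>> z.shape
(11, 7)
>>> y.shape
(7, 11)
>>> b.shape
(11, 11)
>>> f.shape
(7, 11)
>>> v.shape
(7, 7)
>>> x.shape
(11, 17)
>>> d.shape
(11, 7)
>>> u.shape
(11,)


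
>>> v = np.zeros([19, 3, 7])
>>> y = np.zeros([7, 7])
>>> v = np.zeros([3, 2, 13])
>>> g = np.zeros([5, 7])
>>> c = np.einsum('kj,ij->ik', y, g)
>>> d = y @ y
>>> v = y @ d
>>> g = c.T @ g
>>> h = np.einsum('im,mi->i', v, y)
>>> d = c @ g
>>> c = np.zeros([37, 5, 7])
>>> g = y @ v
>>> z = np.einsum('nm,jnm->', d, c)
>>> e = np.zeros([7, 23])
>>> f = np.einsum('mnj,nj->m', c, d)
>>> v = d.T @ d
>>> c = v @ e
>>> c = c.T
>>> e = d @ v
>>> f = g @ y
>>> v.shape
(7, 7)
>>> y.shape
(7, 7)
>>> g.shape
(7, 7)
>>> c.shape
(23, 7)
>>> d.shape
(5, 7)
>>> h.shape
(7,)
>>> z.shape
()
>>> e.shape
(5, 7)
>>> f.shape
(7, 7)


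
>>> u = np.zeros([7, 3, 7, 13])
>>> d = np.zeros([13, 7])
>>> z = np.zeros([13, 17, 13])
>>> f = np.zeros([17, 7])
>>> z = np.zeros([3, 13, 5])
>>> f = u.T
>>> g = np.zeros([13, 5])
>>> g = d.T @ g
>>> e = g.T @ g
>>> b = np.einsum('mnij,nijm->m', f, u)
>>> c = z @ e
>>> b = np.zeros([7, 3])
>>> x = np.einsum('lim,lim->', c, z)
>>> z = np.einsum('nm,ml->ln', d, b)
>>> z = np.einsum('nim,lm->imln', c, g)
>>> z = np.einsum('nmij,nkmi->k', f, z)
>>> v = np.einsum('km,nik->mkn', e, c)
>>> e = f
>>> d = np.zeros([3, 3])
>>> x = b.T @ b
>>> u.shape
(7, 3, 7, 13)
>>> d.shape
(3, 3)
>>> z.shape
(5,)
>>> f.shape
(13, 7, 3, 7)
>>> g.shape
(7, 5)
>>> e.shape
(13, 7, 3, 7)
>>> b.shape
(7, 3)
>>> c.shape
(3, 13, 5)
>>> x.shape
(3, 3)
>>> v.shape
(5, 5, 3)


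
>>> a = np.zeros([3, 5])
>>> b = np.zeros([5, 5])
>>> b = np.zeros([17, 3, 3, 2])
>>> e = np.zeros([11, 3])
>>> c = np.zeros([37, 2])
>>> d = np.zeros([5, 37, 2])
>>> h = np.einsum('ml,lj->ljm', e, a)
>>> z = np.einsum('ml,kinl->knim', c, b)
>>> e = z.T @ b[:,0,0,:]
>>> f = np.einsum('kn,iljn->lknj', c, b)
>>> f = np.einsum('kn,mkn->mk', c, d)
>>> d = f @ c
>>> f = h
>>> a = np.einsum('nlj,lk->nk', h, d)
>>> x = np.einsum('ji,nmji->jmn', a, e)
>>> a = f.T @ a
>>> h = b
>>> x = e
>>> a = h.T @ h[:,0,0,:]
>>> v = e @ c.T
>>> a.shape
(2, 3, 3, 2)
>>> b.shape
(17, 3, 3, 2)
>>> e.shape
(37, 3, 3, 2)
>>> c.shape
(37, 2)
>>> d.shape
(5, 2)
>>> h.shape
(17, 3, 3, 2)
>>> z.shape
(17, 3, 3, 37)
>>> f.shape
(3, 5, 11)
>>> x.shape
(37, 3, 3, 2)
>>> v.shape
(37, 3, 3, 37)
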